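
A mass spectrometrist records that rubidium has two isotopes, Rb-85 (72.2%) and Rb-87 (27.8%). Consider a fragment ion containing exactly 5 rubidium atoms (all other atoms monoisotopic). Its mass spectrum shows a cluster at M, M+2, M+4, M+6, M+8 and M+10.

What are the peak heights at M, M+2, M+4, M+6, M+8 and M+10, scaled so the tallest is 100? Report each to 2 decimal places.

Expanding (0.722 + 0.278)^5:
P(M) = 0.722^5 = 0.196194
P(M+2) = 5 × 0.722^4 × 0.278^1 = 0.377714
P(M+4) = 10 × 0.722^3 × 0.278^2 = 0.290872
P(M+6) = 10 × 0.722^2 × 0.278^3 = 0.111998
P(M+8) = 5 × 0.722^1 × 0.278^4 = 0.021562
P(M+10) = 0.278^5 = 0.001660
The M+2 peak is largest (0.377714); scaling to 100 gives 51.94 : 100.00 : 77.01 : 29.65 : 5.71 : 0.44.

51.94 : 100.00 : 77.01 : 29.65 : 5.71 : 0.44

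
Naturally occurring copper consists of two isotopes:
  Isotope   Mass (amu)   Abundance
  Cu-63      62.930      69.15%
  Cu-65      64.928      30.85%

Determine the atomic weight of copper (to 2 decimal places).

Ar = Σ fᵢ·mᵢ = 0.6915 × 62.930 + 0.3085 × 64.928
= 43.5161 + 20.0303 = 63.5464 amu

63.55 amu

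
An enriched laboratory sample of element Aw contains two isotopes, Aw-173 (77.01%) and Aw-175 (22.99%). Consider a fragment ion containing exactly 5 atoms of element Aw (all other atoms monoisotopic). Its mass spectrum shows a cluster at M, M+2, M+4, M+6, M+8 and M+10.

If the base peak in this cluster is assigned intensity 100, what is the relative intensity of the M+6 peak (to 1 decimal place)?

Term probabilities: M 0.2709, M+2 0.4043, M+4 0.2414, M+6 0.0721, M+8 0.0108, M+10 0.0006. Base peak = M+2.
P(M+2) = C(5,1) × 0.7701^4 × 0.2299^1 = 5 × 0.35171306 × 0.2299 = 0.404294 (base)
P(M+6) = C(5,3) × 0.7701^2 × 0.2299^3 = 10 × 0.59305401 × 0.01215114 = 0.072063
Relative intensity = 0.072063 / 0.404294 × 100 = 17.8

17.8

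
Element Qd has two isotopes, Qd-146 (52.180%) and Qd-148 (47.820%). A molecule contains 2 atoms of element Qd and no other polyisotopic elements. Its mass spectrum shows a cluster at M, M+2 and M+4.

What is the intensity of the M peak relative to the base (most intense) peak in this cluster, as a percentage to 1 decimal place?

54.6%

(0.52180 + 0.47820)^2 gives M 0.2723, M+2 0.4990, M+4 0.2287; the largest is M+2.
P(M+2) = C(2,1) × 0.52180^1 × 0.47820^1 = 2 × 0.5218 × 0.4782 = 0.499050 (base)
P(M) = C(2,0) × 0.52180^2 × 0.47820^0 = 1 × 0.27227524 × 1.0000 = 0.272275
Relative intensity = 0.272275 / 0.499050 × 100 = 54.6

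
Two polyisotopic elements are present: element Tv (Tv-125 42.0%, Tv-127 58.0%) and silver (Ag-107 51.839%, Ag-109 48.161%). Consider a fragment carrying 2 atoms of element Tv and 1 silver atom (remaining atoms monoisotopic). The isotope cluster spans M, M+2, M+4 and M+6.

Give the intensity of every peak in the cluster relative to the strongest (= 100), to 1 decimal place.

Element Tv pattern (n=2): 0.1764 : 0.4872 : 0.3364
Silver pattern (n=1): 0.51839 : 0.48161
Convolve the two distributions (both contribute in 2-u steps):
  M: 0.1764×0.51839 = 0.091444
  M+2: 0.1764×0.48161 + 0.4872×0.51839 = 0.337516
  M+4: 0.4872×0.48161 + 0.3364×0.51839 = 0.409027
  M+6: 0.3364×0.48161 = 0.162014
Scale to base peak (0.409027) = 100: 22.4 : 82.5 : 100.0 : 39.6

22.4 : 82.5 : 100.0 : 39.6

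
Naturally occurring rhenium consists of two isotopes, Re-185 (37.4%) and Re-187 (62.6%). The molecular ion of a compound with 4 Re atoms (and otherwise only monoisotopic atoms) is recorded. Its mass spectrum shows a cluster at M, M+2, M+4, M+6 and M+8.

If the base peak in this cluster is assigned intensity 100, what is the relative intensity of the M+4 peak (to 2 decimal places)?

Term probabilities: M 0.0196, M+2 0.1310, M+4 0.3289, M+6 0.3670, M+8 0.1536. Base peak = M+6.
P(M+6) = C(4,3) × 0.374^1 × 0.626^3 = 4 × 0.3740 × 0.24531438 = 0.366990 (base)
P(M+4) = C(4,2) × 0.374^2 × 0.626^2 = 6 × 0.139876 × 0.391876 = 0.328884
Relative intensity = 0.328884 / 0.366990 × 100 = 89.62

89.62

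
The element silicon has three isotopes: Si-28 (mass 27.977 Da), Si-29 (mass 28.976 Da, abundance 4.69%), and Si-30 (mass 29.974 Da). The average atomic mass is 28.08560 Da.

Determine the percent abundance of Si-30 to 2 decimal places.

Let x and y be the fractions of Si-28 and Si-30. Then x + y = 1 − 0.0469 = 0.9531 and 27.977x + 29.974y = 28.08560 − 0.0469×28.976 = 26.7266256.
Substituting: 27.977x + 29.974(0.9531 − x) = 26.7266256
(27.977 − 29.974)x = -1.8415938  ⇒  x = 0.92218, y = 0.03092
Si-28: 92.22%, Si-30: 3.09%.

3.09%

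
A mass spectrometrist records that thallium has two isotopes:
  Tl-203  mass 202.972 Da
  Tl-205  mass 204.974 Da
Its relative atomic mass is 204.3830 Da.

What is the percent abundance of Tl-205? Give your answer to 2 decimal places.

70.48%

Let x be the fractional abundance of Tl-203; then Tl-205 has abundance 1 − x.
202.972·x + 204.974·(1 − x) = 204.3830
(202.972 − 204.974)·x = 204.3830 − 204.974
x = -0.5910 / -2.002 = 0.29520 → 29.52% Tl-203, 70.48% Tl-205.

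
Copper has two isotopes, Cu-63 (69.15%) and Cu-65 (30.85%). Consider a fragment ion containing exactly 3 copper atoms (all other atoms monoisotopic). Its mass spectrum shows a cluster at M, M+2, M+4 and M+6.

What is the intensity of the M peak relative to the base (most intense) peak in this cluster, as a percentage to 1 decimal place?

(0.6915 + 0.3085)^3 gives M 0.3307, M+2 0.4425, M+4 0.1974, M+6 0.0294; the largest is M+2.
P(M+2) = C(3,1) × 0.6915^2 × 0.3085^1 = 3 × 0.47817225 × 0.3085 = 0.442548 (base)
P(M) = C(3,0) × 0.6915^3 × 0.3085^0 = 1 × 0.33065611 × 1.0000 = 0.330656
Relative intensity = 0.330656 / 0.442548 × 100 = 74.7

74.7%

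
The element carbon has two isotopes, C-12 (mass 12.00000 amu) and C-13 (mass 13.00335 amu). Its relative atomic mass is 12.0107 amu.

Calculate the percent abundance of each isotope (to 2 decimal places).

C-12: 98.93%, C-13: 1.07%

With x = fraction of C-12 (so C-13 is 1 − x):
12.00000·x + 13.00335·(1 − x) = 12.0107
(12.00000 − 13.00335)·x = 12.0107 − 13.00335
x = -0.99265 / -1.00335 = 0.98934 → 98.93% C-12, 1.07% C-13.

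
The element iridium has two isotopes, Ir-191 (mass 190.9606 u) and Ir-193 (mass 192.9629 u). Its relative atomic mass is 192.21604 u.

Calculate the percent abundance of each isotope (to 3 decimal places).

Ir-191: 37.300%, Ir-193: 62.700%

Let x be the fractional abundance of Ir-191; then Ir-193 has abundance 1 − x.
190.9606·x + 192.9629·(1 − x) = 192.21604
(190.9606 − 192.9629)·x = 192.21604 − 192.9629
x = -0.74686 / -2.0023 = 0.37300 → 37.300% Ir-191, 62.700% Ir-193.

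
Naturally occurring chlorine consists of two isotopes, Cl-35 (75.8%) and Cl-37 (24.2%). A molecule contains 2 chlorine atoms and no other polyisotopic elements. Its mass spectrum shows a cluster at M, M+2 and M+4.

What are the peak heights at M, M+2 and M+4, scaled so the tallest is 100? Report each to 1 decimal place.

Each Cl atom is independently Cl-35 (p = 0.758) or Cl-37 (q = 0.242); the cluster is the binomial expansion (p + q)^2.
P(M) = 0.758^2 = 0.574564
P(M+2) = 2 × 0.758^1 × 0.242^1 = 0.366872
P(M+4) = 0.242^2 = 0.058564
The M peak is largest (0.574564); scaling to 100 gives 100.0 : 63.9 : 10.2.

100.0 : 63.9 : 10.2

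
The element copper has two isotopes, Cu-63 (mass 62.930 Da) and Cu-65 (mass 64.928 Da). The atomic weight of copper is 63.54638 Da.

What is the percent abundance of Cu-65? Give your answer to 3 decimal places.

Writing the weighted mean with unknown fraction x of Cu-63:
62.930·x + 64.928·(1 − x) = 63.54638
(62.930 − 64.928)·x = 63.54638 − 64.928
x = -1.38162 / -1.998 = 0.69150 → 69.150% Cu-63, 30.850% Cu-65.

30.850%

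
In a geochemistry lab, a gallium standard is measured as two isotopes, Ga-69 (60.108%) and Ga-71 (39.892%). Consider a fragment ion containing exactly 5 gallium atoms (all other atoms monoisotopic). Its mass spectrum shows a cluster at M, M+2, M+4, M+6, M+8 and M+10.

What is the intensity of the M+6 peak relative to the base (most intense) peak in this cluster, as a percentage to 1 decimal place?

(0.60108 + 0.39892)^5 gives M 0.0785, M+2 0.2604, M+4 0.3456, M+6 0.2294, M+8 0.0761, M+10 0.0101; the largest is M+4.
P(M+4) = C(5,2) × 0.60108^3 × 0.39892^2 = 10 × 0.2171685 × 0.15913717 = 0.345596 (base)
P(M+6) = C(5,3) × 0.60108^2 × 0.39892^3 = 10 × 0.36129717 × 0.063483 = 0.229362
Relative intensity = 0.229362 / 0.345596 × 100 = 66.4

66.4%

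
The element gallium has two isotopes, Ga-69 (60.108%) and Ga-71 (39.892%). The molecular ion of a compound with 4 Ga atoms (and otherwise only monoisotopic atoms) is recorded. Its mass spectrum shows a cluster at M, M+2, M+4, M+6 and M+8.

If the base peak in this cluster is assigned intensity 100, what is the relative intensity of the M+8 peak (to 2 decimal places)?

Binomial terms of (0.60108 + 0.39892)^4: M 0.1305, M+2 0.3465, M+4 0.3450, M+6 0.1526, M+8 0.0253 → M+2 is the base peak.
P(M+2) = C(4,1) × 0.60108^3 × 0.39892^1 = 4 × 0.2171685 × 0.39892 = 0.346531 (base)
P(M+8) = C(4,4) × 0.60108^0 × 0.39892^4 = 1 × 1.0000 × 0.02532464 = 0.025325
Relative intensity = 0.025325 / 0.346531 × 100 = 7.31

7.31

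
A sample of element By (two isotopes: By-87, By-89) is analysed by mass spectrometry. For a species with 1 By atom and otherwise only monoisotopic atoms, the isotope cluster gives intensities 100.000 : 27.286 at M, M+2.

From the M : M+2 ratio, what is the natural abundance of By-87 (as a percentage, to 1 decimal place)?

Let p = fractional abundance of By-87. I(M+2)/I(M) = [C(1,1)·p^0·(1−p)] / p^1 = 1·(1−p)/p = 27.286/100.000 = 0.2729
(1−p)/p = 0.2729/1 = 0.2729  ⇒  p = 1/(1 + 0.2729) = 0.7856
By-87: 78.6%, By-89: 21.4%.

78.6%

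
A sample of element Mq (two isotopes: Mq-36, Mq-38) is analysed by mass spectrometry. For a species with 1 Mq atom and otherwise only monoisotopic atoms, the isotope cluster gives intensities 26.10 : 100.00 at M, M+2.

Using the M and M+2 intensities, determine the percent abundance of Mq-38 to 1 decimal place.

Write p for the Mq-36 fraction. I(M+2)/I(M) = [C(1,1)·p^0·(1−p)] / p^1 = 1·(1−p)/p = 100.00/26.10 = 3.8314
(1−p)/p = 3.8314/1 = 3.8314  ⇒  p = 1/(1 + 3.8314) = 0.2070
Mq-36: 20.7%, Mq-38: 79.3%.

79.3%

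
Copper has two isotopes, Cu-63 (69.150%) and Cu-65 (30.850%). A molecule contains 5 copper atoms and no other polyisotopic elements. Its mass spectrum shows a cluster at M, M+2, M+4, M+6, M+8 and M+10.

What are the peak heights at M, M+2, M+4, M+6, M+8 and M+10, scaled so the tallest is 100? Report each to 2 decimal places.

Each Cu atom is independently Cu-63 (p = 0.69150) or Cu-65 (q = 0.30850); the cluster is the binomial expansion (p + q)^5.
P(M) = 0.69150^5 = 0.158111
P(M+2) = 5 × 0.69150^4 × 0.30850^1 = 0.352691
P(M+4) = 10 × 0.69150^3 × 0.30850^2 = 0.314693
P(M+6) = 10 × 0.69150^2 × 0.30850^3 = 0.140394
P(M+8) = 5 × 0.69150^1 × 0.30850^4 = 0.031317
P(M+10) = 0.30850^5 = 0.002794
The M+2 peak is largest (0.352691); scaling to 100 gives 44.83 : 100.00 : 89.23 : 39.81 : 8.88 : 0.79.

44.83 : 100.00 : 89.23 : 39.81 : 8.88 : 0.79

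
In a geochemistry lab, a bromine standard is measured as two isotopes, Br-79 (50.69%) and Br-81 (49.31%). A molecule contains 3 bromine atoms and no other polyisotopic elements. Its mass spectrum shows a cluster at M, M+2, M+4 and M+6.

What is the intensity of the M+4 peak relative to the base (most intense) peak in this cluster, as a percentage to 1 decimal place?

Term probabilities: M 0.1302, M+2 0.3801, M+4 0.3698, M+6 0.1199. Base peak = M+2.
P(M+2) = C(3,1) × 0.5069^2 × 0.4931^1 = 3 × 0.25694761 × 0.4931 = 0.380103 (base)
P(M+4) = C(3,2) × 0.5069^1 × 0.4931^2 = 3 × 0.5069 × 0.24314761 = 0.369755
Relative intensity = 0.369755 / 0.380103 × 100 = 97.3

97.3%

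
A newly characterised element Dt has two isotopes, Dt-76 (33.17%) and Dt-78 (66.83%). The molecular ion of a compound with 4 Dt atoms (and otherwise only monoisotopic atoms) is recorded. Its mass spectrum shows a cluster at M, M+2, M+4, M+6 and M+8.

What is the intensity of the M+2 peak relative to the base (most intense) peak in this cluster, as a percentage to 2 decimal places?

(0.3317 + 0.6683)^4 gives M 0.0121, M+2 0.0976, M+4 0.2948, M+6 0.3960, M+8 0.1995; the largest is M+6.
P(M+6) = C(4,3) × 0.3317^1 × 0.6683^3 = 4 × 0.3317 × 0.29847941 = 0.396022 (base)
P(M+2) = C(4,1) × 0.3317^3 × 0.6683^1 = 4 × 0.03649526 × 0.6683 = 0.097559
Relative intensity = 0.097559 / 0.396022 × 100 = 24.63

24.63%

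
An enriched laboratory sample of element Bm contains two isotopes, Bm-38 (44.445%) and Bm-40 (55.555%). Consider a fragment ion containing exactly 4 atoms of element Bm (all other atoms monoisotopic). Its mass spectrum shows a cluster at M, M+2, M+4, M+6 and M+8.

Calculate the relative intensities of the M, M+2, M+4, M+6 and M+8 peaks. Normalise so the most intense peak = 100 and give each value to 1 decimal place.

The 4 Bm atoms are independent, so intensities follow the terms of (0.44445 + 0.55555)^4.
P(M) = 0.44445^4 = 0.039020
P(M+2) = 4 × 0.44445^3 × 0.55555^1 = 0.195098
P(M+4) = 6 × 0.44445^2 × 0.55555^2 = 0.365800
P(M+6) = 4 × 0.44445^1 × 0.55555^3 = 0.304826
P(M+8) = 0.55555^4 = 0.095256
The M+4 peak is largest (0.365800); scaling to 100 gives 10.7 : 53.3 : 100.0 : 83.3 : 26.0.

10.7 : 53.3 : 100.0 : 83.3 : 26.0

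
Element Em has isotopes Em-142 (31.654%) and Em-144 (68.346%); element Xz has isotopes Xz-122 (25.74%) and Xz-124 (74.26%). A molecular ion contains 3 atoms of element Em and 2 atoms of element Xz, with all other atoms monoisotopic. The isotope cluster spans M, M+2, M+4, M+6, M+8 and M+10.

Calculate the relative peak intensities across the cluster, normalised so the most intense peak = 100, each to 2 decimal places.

0.57 : 7.02 : 34.21 : 82.92 : 100.00 : 48.02

Element Em pattern (n=3): 0.03171654 : 0.2054431 : 0.44358419 : 0.31925618
Element Xz pattern (n=2): 0.06625476 : 0.38229048 : 0.55145476
Convolve the two distributions (both contribute in 2-u steps):
  M: 0.03171654×0.06625476 = 0.002101
  M+2: 0.03171654×0.38229048 + 0.2054431×0.06625476 = 0.025737
  M+4: 0.03171654×0.55145476 + 0.2054431×0.38229048 + 0.44358419×0.06625476 = 0.125419
  M+6: 0.2054431×0.55145476 + 0.44358419×0.38229048 + 0.31925618×0.06625476 = 0.304023
  M+8: 0.44358419×0.55145476 + 0.31925618×0.38229048 = 0.366665
  M+10: 0.31925618×0.55145476 = 0.176055
Scale to base peak (0.366665) = 100: 0.57 : 7.02 : 34.21 : 82.92 : 100.00 : 48.02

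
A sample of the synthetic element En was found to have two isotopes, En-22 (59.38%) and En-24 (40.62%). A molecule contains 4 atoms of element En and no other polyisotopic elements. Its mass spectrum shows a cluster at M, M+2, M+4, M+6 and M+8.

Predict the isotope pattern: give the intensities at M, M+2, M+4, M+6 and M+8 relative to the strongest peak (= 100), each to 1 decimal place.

The 4 En atoms are independent, so intensities follow the terms of (0.5938 + 0.4062)^4.
P(M) = 0.5938^4 = 0.124326
P(M+2) = 4 × 0.5938^3 × 0.4062^1 = 0.340189
P(M+4) = 6 × 0.5938^2 × 0.4062^2 = 0.349069
P(M+6) = 4 × 0.5938^1 × 0.4062^3 = 0.159192
P(M+8) = 0.4062^4 = 0.027224
The M+4 peak is largest (0.349069); scaling to 100 gives 35.6 : 97.5 : 100.0 : 45.6 : 7.8.

35.6 : 97.5 : 100.0 : 45.6 : 7.8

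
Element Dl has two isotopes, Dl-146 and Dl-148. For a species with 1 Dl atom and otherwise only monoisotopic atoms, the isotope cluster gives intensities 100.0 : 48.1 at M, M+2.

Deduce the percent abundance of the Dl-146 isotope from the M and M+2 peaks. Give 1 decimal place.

67.5%

Write p for the Dl-146 fraction. I(M+2)/I(M) = [C(1,1)·p^0·(1−p)] / p^1 = 1·(1−p)/p = 48.1/100.0 = 0.4810
(1−p)/p = 0.4810/1 = 0.4810  ⇒  p = 1/(1 + 0.4810) = 0.6752
Dl-146: 67.5%, Dl-148: 32.5%.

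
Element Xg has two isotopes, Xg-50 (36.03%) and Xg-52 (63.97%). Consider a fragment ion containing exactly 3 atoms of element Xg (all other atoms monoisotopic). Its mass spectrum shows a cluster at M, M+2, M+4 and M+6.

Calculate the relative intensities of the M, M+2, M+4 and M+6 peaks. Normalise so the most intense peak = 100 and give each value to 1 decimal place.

The 3 Xg atoms are independent, so intensities follow the terms of (0.3603 + 0.6397)^3.
P(M) = 0.3603^3 = 0.046773
P(M+2) = 3 × 0.3603^2 × 0.6397^1 = 0.249130
P(M+4) = 3 × 0.3603^1 × 0.6397^2 = 0.442322
P(M+6) = 0.6397^3 = 0.261776
The M+4 peak is largest (0.442322); scaling to 100 gives 10.6 : 56.3 : 100.0 : 59.2.

10.6 : 56.3 : 100.0 : 59.2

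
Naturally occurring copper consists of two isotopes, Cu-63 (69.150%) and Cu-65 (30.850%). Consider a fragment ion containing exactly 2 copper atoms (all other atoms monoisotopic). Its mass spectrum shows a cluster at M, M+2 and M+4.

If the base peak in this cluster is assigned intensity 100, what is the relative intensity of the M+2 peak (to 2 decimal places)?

(0.69150 + 0.30850)^2 gives M 0.4782, M+2 0.4267, M+4 0.0952; the largest is M.
P(M) = C(2,0) × 0.69150^2 × 0.30850^0 = 1 × 0.47817225 × 1.0000 = 0.478172 (base)
P(M+2) = C(2,1) × 0.69150^1 × 0.30850^1 = 2 × 0.6915 × 0.3085 = 0.426656
Relative intensity = 0.426656 / 0.478172 × 100 = 89.23

89.23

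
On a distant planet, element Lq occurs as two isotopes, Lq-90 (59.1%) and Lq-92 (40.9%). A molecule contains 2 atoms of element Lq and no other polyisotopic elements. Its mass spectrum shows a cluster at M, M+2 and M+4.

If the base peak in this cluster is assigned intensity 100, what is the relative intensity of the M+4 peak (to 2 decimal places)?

Binomial terms of (0.591 + 0.409)^2: M 0.3493, M+2 0.4834, M+4 0.1673 → M+2 is the base peak.
P(M+2) = C(2,1) × 0.591^1 × 0.409^1 = 2 × 0.5910 × 0.4090 = 0.483438 (base)
P(M+4) = C(2,2) × 0.591^0 × 0.409^2 = 1 × 1.0000 × 0.167281 = 0.167281
Relative intensity = 0.167281 / 0.483438 × 100 = 34.60

34.60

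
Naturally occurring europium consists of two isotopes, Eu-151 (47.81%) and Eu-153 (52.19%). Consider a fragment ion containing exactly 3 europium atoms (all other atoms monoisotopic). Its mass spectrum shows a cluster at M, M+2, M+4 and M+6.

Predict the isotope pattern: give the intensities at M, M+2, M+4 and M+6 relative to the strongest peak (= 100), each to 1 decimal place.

Expanding (0.4781 + 0.5219)^3:
P(M) = 0.4781^3 = 0.109284
P(M+2) = 3 × 0.4781^2 × 0.5219^1 = 0.357887
P(M+4) = 3 × 0.4781^1 × 0.5219^2 = 0.390674
P(M+6) = 0.5219^3 = 0.142155
The M+4 peak is largest (0.390674); scaling to 100 gives 28.0 : 91.6 : 100.0 : 36.4.

28.0 : 91.6 : 100.0 : 36.4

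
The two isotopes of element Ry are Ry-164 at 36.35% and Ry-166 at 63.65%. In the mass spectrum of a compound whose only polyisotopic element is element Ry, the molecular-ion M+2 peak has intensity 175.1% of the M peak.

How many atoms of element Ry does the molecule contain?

1

With n Ry atoms, P(M+2)/P(M) = C(n,1)·p^(n−1)q / p^n = n·q/p = n · 0.6365/0.3635.
n = 1.751 × 0.3635/0.6365 = 1.00 ≈ 1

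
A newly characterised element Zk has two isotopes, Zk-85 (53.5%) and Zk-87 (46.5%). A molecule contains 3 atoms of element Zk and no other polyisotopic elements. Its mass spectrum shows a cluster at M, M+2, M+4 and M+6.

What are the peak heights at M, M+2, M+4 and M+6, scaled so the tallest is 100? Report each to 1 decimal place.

38.4 : 100.0 : 86.9 : 25.2

Each Zk atom is independently Zk-85 (p = 0.535) or Zk-87 (q = 0.465); the cluster is the binomial expansion (p + q)^3.
P(M) = 0.535^3 = 0.153130
P(M+2) = 3 × 0.535^2 × 0.465^1 = 0.399284
P(M+4) = 3 × 0.535^1 × 0.465^2 = 0.347041
P(M+6) = 0.465^3 = 0.100545
The M+2 peak is largest (0.399284); scaling to 100 gives 38.4 : 100.0 : 86.9 : 25.2.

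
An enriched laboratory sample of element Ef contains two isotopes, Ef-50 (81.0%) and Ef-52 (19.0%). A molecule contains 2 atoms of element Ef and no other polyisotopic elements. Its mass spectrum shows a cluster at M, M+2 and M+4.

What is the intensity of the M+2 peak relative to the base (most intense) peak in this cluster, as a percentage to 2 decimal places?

46.91%

Term probabilities: M 0.6561, M+2 0.3078, M+4 0.0361. Base peak = M.
P(M) = C(2,0) × 0.810^2 × 0.190^0 = 1 × 0.6561 × 1.0000 = 0.656100 (base)
P(M+2) = C(2,1) × 0.810^1 × 0.190^1 = 2 × 0.8100 × 0.1900 = 0.307800
Relative intensity = 0.307800 / 0.656100 × 100 = 46.91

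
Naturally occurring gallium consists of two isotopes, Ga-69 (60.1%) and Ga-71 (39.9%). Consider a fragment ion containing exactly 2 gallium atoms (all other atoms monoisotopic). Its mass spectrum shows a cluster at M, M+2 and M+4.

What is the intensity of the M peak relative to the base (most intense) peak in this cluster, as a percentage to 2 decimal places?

75.31%

Term probabilities: M 0.3612, M+2 0.4796, M+4 0.1592. Base peak = M+2.
P(M+2) = C(2,1) × 0.601^1 × 0.399^1 = 2 × 0.6010 × 0.3990 = 0.479598 (base)
P(M) = C(2,0) × 0.601^2 × 0.399^0 = 1 × 0.361201 × 1.0000 = 0.361201
Relative intensity = 0.361201 / 0.479598 × 100 = 75.31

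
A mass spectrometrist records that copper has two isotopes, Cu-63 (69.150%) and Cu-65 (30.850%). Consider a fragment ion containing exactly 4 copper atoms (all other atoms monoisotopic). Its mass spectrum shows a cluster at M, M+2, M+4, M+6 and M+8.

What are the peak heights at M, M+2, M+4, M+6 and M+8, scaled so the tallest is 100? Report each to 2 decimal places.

The 4 Cu atoms are independent, so intensities follow the terms of (0.69150 + 0.30850)^4.
P(M) = 0.69150^4 = 0.228649
P(M+2) = 4 × 0.69150^3 × 0.30850^1 = 0.408030
P(M+4) = 6 × 0.69150^2 × 0.30850^2 = 0.273052
P(M+6) = 4 × 0.69150^1 × 0.30850^3 = 0.081212
P(M+8) = 0.30850^4 = 0.009058
The M+2 peak is largest (0.408030); scaling to 100 gives 56.04 : 100.00 : 66.92 : 19.90 : 2.22.

56.04 : 100.00 : 66.92 : 19.90 : 2.22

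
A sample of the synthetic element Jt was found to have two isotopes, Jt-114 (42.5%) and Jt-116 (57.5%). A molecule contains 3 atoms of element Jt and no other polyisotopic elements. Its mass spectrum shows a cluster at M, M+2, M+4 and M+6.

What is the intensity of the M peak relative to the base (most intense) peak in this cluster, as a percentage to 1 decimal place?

18.2%

(0.425 + 0.575)^3 gives M 0.0768, M+2 0.3116, M+4 0.4215, M+6 0.1901; the largest is M+4.
P(M+4) = C(3,2) × 0.425^1 × 0.575^2 = 3 × 0.4250 × 0.330625 = 0.421547 (base)
P(M) = C(3,0) × 0.425^3 × 0.575^0 = 1 × 0.07676562 × 1.0000 = 0.076766
Relative intensity = 0.076766 / 0.421547 × 100 = 18.2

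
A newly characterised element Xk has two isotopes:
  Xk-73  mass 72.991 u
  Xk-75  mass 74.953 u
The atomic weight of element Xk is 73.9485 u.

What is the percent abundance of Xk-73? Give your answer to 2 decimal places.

51.20%

With x = fraction of Xk-73 (so Xk-75 is 1 − x):
72.991·x + 74.953·(1 − x) = 73.9485
(72.991 − 74.953)·x = 73.9485 − 74.953
x = -1.0045 / -1.962 = 0.51198 → 51.20% Xk-73, 48.80% Xk-75.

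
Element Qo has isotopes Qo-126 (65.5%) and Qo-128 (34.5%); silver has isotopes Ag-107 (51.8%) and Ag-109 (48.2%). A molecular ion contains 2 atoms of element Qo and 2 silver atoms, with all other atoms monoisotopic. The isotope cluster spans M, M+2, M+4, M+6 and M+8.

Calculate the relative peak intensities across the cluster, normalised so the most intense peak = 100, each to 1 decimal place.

Element Qo pattern (n=2): 0.429025 : 0.45195 : 0.119025
Silver pattern (n=2): 0.268324 : 0.499352 : 0.232324
Convolve the two distributions (both contribute in 2-u steps):
  M: 0.429025×0.268324 = 0.115118
  M+2: 0.429025×0.499352 + 0.45195×0.268324 = 0.335504
  M+4: 0.429025×0.232324 + 0.45195×0.499352 + 0.119025×0.268324 = 0.357292
  M+6: 0.45195×0.232324 + 0.119025×0.499352 = 0.164434
  M+8: 0.119025×0.232324 = 0.027652
Scale to base peak (0.357292) = 100: 32.2 : 93.9 : 100.0 : 46.0 : 7.7

32.2 : 93.9 : 100.0 : 46.0 : 7.7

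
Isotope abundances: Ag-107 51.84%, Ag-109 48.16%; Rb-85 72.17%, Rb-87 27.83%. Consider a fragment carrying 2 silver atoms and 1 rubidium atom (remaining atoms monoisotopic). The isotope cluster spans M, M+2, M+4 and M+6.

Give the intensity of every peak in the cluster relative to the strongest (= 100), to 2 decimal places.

Silver pattern (n=2): 0.26873856 : 0.49932288 : 0.23193856
Rubidium pattern (n=1): 0.7217 : 0.2783
Convolve the two distributions (both contribute in 2-u steps):
  M: 0.26873856×0.7217 = 0.193949
  M+2: 0.26873856×0.2783 + 0.49932288×0.7217 = 0.435151
  M+4: 0.49932288×0.2783 + 0.23193856×0.7217 = 0.306352
  M+6: 0.23193856×0.2783 = 0.064549
Scale to base peak (0.435151) = 100: 44.57 : 100.00 : 70.40 : 14.83

44.57 : 100.00 : 70.40 : 14.83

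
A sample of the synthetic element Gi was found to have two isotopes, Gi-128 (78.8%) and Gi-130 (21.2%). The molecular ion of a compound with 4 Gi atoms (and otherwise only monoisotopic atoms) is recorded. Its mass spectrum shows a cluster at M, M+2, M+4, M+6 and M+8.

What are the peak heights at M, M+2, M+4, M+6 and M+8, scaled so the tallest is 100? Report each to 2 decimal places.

The 4 Gi atoms are independent, so intensities follow the terms of (0.788 + 0.212)^4.
P(M) = 0.788^4 = 0.385571
P(M+2) = 4 × 0.788^3 × 0.212^1 = 0.414930
P(M+4) = 6 × 0.788^2 × 0.212^2 = 0.167446
P(M+6) = 4 × 0.788^1 × 0.212^3 = 0.030033
P(M+8) = 0.212^4 = 0.002020
The M+2 peak is largest (0.414930); scaling to 100 gives 92.92 : 100.00 : 40.36 : 7.24 : 0.49.

92.92 : 100.00 : 40.36 : 7.24 : 0.49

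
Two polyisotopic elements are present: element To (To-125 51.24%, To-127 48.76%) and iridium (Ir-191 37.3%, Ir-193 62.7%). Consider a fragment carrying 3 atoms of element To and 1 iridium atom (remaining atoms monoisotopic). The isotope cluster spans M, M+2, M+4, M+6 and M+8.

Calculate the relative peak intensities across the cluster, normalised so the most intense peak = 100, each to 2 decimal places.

Element To pattern (n=3): 0.13453255 : 0.38406364 : 0.36547508 : 0.11592873
Iridium pattern (n=1): 0.3730 : 0.6270
Convolve the two distributions (both contribute in 2-u steps):
  M: 0.13453255×0.3730 = 0.050181
  M+2: 0.13453255×0.6270 + 0.38406364×0.3730 = 0.227608
  M+4: 0.38406364×0.6270 + 0.36547508×0.3730 = 0.377130
  M+6: 0.36547508×0.6270 + 0.11592873×0.3730 = 0.272394
  M+8: 0.11592873×0.6270 = 0.072687
Scale to base peak (0.377130) = 100: 13.31 : 60.35 : 100.00 : 72.23 : 19.27

13.31 : 60.35 : 100.00 : 72.23 : 19.27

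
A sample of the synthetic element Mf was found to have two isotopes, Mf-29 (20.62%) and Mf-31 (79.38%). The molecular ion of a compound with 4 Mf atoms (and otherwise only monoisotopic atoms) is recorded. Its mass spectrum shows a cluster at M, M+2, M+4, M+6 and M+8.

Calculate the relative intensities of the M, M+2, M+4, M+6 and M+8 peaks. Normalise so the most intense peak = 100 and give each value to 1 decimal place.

0.4 : 6.7 : 39.0 : 100.0 : 96.2

Each Mf atom is independently Mf-29 (p = 0.2062) or Mf-31 (q = 0.7938); the cluster is the binomial expansion (p + q)^4.
P(M) = 0.2062^4 = 0.001808
P(M+2) = 4 × 0.2062^3 × 0.7938^1 = 0.027838
P(M+4) = 6 × 0.2062^2 × 0.7938^2 = 0.160750
P(M+6) = 4 × 0.2062^1 × 0.7938^3 = 0.412555
P(M+8) = 0.7938^4 = 0.397049
The M+6 peak is largest (0.412555); scaling to 100 gives 0.4 : 6.7 : 39.0 : 100.0 : 96.2.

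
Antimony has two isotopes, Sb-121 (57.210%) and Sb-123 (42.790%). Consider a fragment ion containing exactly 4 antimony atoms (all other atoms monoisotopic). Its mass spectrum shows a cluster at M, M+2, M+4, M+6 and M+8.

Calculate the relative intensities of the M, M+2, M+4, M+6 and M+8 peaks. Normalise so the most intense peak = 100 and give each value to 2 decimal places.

29.79 : 89.13 : 100.00 : 49.86 : 9.32

Expanding (0.57210 + 0.42790)^4:
P(M) = 0.57210^4 = 0.107124
P(M+2) = 4 × 0.57210^3 × 0.42790^1 = 0.320493
P(M+4) = 6 × 0.57210^2 × 0.42790^2 = 0.359567
P(M+6) = 4 × 0.57210^1 × 0.42790^3 = 0.179291
P(M+8) = 0.42790^4 = 0.033525
The M+4 peak is largest (0.359567); scaling to 100 gives 29.79 : 89.13 : 100.00 : 49.86 : 9.32.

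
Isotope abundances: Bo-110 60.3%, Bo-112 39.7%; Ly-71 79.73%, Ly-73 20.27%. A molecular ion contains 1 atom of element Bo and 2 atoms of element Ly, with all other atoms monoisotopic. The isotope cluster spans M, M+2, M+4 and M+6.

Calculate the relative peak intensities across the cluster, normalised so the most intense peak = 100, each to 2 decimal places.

85.70 : 100.00 : 34.23 : 3.65

Element Bo pattern (n=1): 0.6030 : 0.3970
Element Ly pattern (n=2): 0.63568729 : 0.32322542 : 0.04108729
Convolve the two distributions (both contribute in 2-u steps):
  M: 0.6030×0.63568729 = 0.383319
  M+2: 0.6030×0.32322542 + 0.3970×0.63568729 = 0.447273
  M+4: 0.6030×0.04108729 + 0.3970×0.32322542 = 0.153096
  M+6: 0.3970×0.04108729 = 0.016312
Scale to base peak (0.447273) = 100: 85.70 : 100.00 : 34.23 : 3.65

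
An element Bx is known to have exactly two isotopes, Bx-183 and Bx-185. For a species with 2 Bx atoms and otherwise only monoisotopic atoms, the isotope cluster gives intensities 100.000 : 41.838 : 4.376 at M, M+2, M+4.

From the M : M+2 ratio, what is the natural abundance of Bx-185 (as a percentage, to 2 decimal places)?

17.30%

Let p = fractional abundance of Bx-183. I(M+2)/I(M) = [C(2,1)·p^1·(1−p)] / p^2 = 2·(1−p)/p = 41.838/100.000 = 0.4184
(1−p)/p = 0.4184/2 = 0.2092  ⇒  p = 1/(1 + 0.2092) = 0.8270
Bx-183: 82.70%, Bx-185: 17.30%.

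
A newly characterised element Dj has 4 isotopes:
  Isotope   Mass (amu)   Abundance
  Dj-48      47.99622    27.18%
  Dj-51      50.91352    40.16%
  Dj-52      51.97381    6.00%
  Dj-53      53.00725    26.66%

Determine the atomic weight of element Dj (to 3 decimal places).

50.742 amu

Weight each isotope mass by its fractional abundance: 0.2718 × 47.99622 + 0.4016 × 50.91352 + 0.0600 × 51.97381 + 0.2666 × 53.00725
= 13.045373 + 20.446870 + 3.118429 + 14.131733 = 50.742405 amu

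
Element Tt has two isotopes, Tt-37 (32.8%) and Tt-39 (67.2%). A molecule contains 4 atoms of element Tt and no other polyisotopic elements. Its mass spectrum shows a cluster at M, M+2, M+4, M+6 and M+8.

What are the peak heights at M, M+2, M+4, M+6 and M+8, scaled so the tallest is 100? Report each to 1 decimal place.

2.9 : 23.8 : 73.2 : 100.0 : 51.2

Each Tt atom is independently Tt-37 (p = 0.328) or Tt-39 (q = 0.672); the cluster is the binomial expansion (p + q)^4.
P(M) = 0.328^4 = 0.011574
P(M+2) = 4 × 0.328^3 × 0.672^1 = 0.094853
P(M+4) = 6 × 0.328^2 × 0.672^2 = 0.291499
P(M+6) = 4 × 0.328^1 × 0.672^3 = 0.398145
P(M+8) = 0.672^4 = 0.203928
The M+6 peak is largest (0.398145); scaling to 100 gives 2.9 : 23.8 : 73.2 : 100.0 : 51.2.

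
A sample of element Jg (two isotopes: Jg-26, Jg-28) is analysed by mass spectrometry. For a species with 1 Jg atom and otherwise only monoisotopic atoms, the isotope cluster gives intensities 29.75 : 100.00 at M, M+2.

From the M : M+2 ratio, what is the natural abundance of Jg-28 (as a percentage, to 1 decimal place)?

77.1%

If p is the fraction of Jg that is Jg-26, then I(M+2)/I(M) = [C(1,1)·p^0·(1−p)] / p^1 = 1·(1−p)/p = 100.00/29.75 = 3.3613
(1−p)/p = 3.3613/1 = 3.3613  ⇒  p = 1/(1 + 3.3613) = 0.2293
Jg-26: 22.9%, Jg-28: 77.1%.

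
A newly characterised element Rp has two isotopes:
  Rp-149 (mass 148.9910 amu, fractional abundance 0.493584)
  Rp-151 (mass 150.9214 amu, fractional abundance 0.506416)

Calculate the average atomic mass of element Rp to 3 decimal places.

149.969 amu

Weight each isotope mass by its fractional abundance: 0.493584 × 148.9910 + 0.506416 × 150.9214
= 73.53957 + 76.42901 = 149.96858 amu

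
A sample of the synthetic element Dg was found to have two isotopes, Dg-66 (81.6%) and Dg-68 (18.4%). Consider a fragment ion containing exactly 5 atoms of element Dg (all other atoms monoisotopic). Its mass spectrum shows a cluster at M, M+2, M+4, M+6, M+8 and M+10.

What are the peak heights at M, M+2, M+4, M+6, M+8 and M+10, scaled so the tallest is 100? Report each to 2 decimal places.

The 5 Dg atoms are independent, so intensities follow the terms of (0.816 + 0.184)^5.
P(M) = 0.816^5 = 0.361785
P(M+2) = 5 × 0.816^4 × 0.184^1 = 0.407895
P(M+4) = 10 × 0.816^3 × 0.184^2 = 0.183953
P(M+6) = 10 × 0.816^2 × 0.184^3 = 0.041480
P(M+8) = 5 × 0.816^1 × 0.184^4 = 0.004677
P(M+10) = 0.184^5 = 0.000211
The M+2 peak is largest (0.407895); scaling to 100 gives 88.70 : 100.00 : 45.10 : 10.17 : 1.15 : 0.05.

88.70 : 100.00 : 45.10 : 10.17 : 1.15 : 0.05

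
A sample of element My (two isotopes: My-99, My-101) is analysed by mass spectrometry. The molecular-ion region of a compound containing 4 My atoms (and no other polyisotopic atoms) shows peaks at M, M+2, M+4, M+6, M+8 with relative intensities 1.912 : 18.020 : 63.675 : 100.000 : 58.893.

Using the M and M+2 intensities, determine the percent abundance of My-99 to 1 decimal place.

29.8%

If p is the fraction of My that is My-99, then I(M+2)/I(M) = [C(4,1)·p^3·(1−p)] / p^4 = 4·(1−p)/p = 18.020/1.912 = 9.4247
(1−p)/p = 9.4247/4 = 2.3562  ⇒  p = 1/(1 + 2.3562) = 0.2980
My-99: 29.8%, My-101: 70.2%.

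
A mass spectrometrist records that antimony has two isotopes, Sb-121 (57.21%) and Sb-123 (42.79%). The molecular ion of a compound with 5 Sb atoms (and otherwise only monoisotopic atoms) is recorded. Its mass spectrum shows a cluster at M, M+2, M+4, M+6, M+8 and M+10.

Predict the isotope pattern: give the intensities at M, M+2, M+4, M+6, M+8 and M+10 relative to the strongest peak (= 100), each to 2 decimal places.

17.88 : 66.85 : 100.00 : 74.79 : 27.97 : 4.18

Each Sb atom is independently Sb-121 (p = 0.5721) or Sb-123 (q = 0.4279); the cluster is the binomial expansion (p + q)^5.
P(M) = 0.5721^5 = 0.061286
P(M+2) = 5 × 0.5721^4 × 0.4279^1 = 0.229192
P(M+4) = 10 × 0.5721^3 × 0.4279^2 = 0.342847
P(M+6) = 10 × 0.5721^2 × 0.4279^3 = 0.256431
P(M+8) = 5 × 0.5721^1 × 0.4279^4 = 0.095898
P(M+10) = 0.4279^5 = 0.014345
The M+4 peak is largest (0.342847); scaling to 100 gives 17.88 : 66.85 : 100.00 : 74.79 : 27.97 : 4.18.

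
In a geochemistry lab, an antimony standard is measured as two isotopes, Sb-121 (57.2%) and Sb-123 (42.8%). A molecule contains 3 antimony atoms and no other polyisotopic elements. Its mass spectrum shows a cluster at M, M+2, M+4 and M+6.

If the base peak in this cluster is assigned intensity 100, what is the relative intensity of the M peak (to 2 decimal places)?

44.55

Term probabilities: M 0.1871, M+2 0.4201, M+4 0.3143, M+6 0.0784. Base peak = M+2.
P(M+2) = C(3,1) × 0.572^2 × 0.428^1 = 3 × 0.327184 × 0.4280 = 0.420104 (base)
P(M) = C(3,0) × 0.572^3 × 0.428^0 = 1 × 0.18714925 × 1.0000 = 0.187149
Relative intensity = 0.187149 / 0.420104 × 100 = 44.55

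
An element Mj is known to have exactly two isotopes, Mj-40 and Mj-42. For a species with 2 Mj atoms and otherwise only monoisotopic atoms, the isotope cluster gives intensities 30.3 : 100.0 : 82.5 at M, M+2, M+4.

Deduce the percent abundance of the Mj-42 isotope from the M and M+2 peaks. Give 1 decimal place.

If p is the fraction of Mj that is Mj-40, then I(M+2)/I(M) = [C(2,1)·p^1·(1−p)] / p^2 = 2·(1−p)/p = 100.0/30.3 = 3.3003
(1−p)/p = 3.3003/2 = 1.6502  ⇒  p = 1/(1 + 1.6502) = 0.3773
Mj-40: 37.7%, Mj-42: 62.3%.

62.3%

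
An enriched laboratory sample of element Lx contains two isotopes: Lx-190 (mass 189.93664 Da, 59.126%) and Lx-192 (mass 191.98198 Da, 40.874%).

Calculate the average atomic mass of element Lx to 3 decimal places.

Average mass = Σ (abundance × isotope mass) = 0.59126 × 189.93664 + 0.40874 × 191.98198
= 112.301938 + 78.470715 = 190.772653 Da

190.773 Da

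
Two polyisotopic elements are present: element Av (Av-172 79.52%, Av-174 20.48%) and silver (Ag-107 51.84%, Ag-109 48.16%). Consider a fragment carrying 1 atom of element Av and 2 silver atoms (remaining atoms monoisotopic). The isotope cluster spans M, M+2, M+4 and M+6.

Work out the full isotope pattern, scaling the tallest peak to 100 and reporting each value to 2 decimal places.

47.27 : 100.00 : 63.42 : 10.51

Element Av pattern (n=1): 0.7952 : 0.2048
Silver pattern (n=2): 0.26873856 : 0.49932288 : 0.23193856
Convolve the two distributions (both contribute in 2-u steps):
  M: 0.7952×0.26873856 = 0.213701
  M+2: 0.7952×0.49932288 + 0.2048×0.26873856 = 0.452099
  M+4: 0.7952×0.23193856 + 0.2048×0.49932288 = 0.286699
  M+6: 0.2048×0.23193856 = 0.047501
Scale to base peak (0.452099) = 100: 47.27 : 100.00 : 63.42 : 10.51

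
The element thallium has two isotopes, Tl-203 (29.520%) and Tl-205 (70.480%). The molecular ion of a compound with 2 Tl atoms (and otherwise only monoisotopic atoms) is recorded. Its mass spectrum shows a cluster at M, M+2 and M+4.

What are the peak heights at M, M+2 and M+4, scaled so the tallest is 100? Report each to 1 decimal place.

The 2 Tl atoms are independent, so intensities follow the terms of (0.29520 + 0.70480)^2.
P(M) = 0.29520^2 = 0.087143
P(M+2) = 2 × 0.29520^1 × 0.70480^1 = 0.416114
P(M+4) = 0.70480^2 = 0.496743
The M+4 peak is largest (0.496743); scaling to 100 gives 17.5 : 83.8 : 100.0.

17.5 : 83.8 : 100.0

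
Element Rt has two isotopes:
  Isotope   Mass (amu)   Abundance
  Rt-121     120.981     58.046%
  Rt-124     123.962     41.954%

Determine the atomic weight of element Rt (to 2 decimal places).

122.23 amu

The abundance-weighted mean is 0.58046 × 120.981 + 0.41954 × 123.962
= 70.2246 + 52.0070 = 122.2316 amu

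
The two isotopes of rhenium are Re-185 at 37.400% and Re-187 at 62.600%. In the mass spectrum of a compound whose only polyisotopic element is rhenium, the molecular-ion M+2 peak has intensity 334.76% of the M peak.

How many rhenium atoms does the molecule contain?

2

With n Re atoms, P(M+2)/P(M) = C(n,1)·p^(n−1)q / p^n = n·q/p = n · 0.62600/0.37400.
n = 3.3476 × 0.37400/0.62600 = 2.00 ≈ 2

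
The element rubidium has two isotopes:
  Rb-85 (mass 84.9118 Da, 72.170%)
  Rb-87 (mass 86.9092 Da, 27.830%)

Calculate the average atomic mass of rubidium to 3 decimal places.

The abundance-weighted mean is 0.72170 × 84.9118 + 0.27830 × 86.9092
= 61.28085 + 24.18683 = 85.46768 Da

85.468 Da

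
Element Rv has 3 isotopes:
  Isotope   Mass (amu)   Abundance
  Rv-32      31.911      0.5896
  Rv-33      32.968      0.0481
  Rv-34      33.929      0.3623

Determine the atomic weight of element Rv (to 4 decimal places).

32.6930 amu

Average mass = Σ (abundance × isotope mass) = 0.5896 × 31.911 + 0.0481 × 32.968 + 0.3623 × 33.929
= 18.81473 + 1.58576 + 12.29248 = 32.69297 amu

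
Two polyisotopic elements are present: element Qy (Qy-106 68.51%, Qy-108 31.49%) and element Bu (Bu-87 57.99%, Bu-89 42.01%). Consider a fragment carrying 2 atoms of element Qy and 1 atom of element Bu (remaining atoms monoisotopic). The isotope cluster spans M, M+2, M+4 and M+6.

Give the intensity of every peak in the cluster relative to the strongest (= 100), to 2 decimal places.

Element Qy pattern (n=2): 0.46936201 : 0.43147598 : 0.09916201
Element Bu pattern (n=1): 0.5799 : 0.4201
Convolve the two distributions (both contribute in 2-u steps):
  M: 0.46936201×0.5799 = 0.272183
  M+2: 0.46936201×0.4201 + 0.43147598×0.5799 = 0.447392
  M+4: 0.43147598×0.4201 + 0.09916201×0.5799 = 0.238767
  M+6: 0.09916201×0.4201 = 0.041658
Scale to base peak (0.447392) = 100: 60.84 : 100.00 : 53.37 : 9.31

60.84 : 100.00 : 53.37 : 9.31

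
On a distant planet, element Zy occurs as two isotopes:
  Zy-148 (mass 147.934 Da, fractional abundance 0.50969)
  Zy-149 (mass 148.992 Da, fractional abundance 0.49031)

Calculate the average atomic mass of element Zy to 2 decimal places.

Ar = Σ fᵢ·mᵢ = 0.50969 × 147.934 + 0.49031 × 148.992
= 75.4005 + 73.0523 = 148.4528 Da

148.45 Da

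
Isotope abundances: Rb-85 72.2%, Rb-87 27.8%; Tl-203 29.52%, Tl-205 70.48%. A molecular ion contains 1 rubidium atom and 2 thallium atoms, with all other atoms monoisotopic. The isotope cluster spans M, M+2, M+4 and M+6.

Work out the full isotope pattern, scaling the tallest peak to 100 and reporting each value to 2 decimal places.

Rubidium pattern (n=1): 0.7220 : 0.2780
Thallium pattern (n=2): 0.08714304 : 0.41611392 : 0.49674304
Convolve the two distributions (both contribute in 2-u steps):
  M: 0.7220×0.08714304 = 0.062917
  M+2: 0.7220×0.41611392 + 0.2780×0.08714304 = 0.324660
  M+4: 0.7220×0.49674304 + 0.2780×0.41611392 = 0.474328
  M+6: 0.2780×0.49674304 = 0.138095
Scale to base peak (0.474328) = 100: 13.26 : 68.45 : 100.00 : 29.11

13.26 : 68.45 : 100.00 : 29.11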